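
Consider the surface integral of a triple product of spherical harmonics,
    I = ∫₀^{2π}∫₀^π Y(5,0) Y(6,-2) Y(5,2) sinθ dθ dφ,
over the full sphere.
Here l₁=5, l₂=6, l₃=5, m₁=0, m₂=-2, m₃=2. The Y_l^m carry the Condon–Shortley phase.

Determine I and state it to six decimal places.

-0.043391

Checks pass: Σm=0; 16 even; l₃=5∈[1,11].
(2·5+1)(2·6+1)(2·5+1) = 1573
Δ: 6! 4! 6! / 17! → 1/28588560
sum: t=1:−1/345600 t=2:+1/13824 t=3:−1/5184 t=4:+1/13824 t=5:−1/345600 = -7/129600
3j²(5 6 5; 0 0 0) = Δ·Π!·Σ² = 80/7293  (sign +1)
sum: t=1:−1/103680 t=2:+1/13824 t=3:−1/17280 t=4:+1/207360 = 1/103680
3j²(5 6 5; 0 -2 2) = Δ·Π!·Σ² = 10/7293  (sign -1)
combine: 4πI² = 1573·80/7293·10/7293 = 800/33813
take √, sign -1: I = -0.04339086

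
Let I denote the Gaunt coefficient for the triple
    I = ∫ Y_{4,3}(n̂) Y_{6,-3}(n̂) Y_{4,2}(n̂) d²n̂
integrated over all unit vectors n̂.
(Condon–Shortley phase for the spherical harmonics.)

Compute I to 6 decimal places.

m-sum = 3 − 3 + 2 = 2 ≠ 0 ⇒ I = 0

0.000000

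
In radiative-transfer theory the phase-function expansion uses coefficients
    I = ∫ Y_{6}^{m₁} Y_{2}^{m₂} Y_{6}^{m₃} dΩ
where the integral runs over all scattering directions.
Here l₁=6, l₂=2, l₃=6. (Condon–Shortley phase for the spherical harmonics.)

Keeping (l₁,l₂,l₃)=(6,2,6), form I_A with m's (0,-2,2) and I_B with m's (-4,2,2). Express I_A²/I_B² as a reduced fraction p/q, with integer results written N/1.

14/9

l's match ⇒ only the (l;m) 3-j factors differ between A and B.
A: triangle coeff Δ(6,2,6) = 1/90090; Σ_t [0,0]: t=0:+1/69120 = 1/69120; (3j)²=4/143 [(6 2 6; 0 -2 2)], sign=+1
B: triangle coeff Δ(6,2,6) = 1/90090; Σ_t [2,2]: t=2:+1/322560 = 1/322560; (3j)²=18/1001 [(6 2 6; -4 2 2)], sign=+1
I_A²/I_B² = (4/143)/(18/1001) = 14/9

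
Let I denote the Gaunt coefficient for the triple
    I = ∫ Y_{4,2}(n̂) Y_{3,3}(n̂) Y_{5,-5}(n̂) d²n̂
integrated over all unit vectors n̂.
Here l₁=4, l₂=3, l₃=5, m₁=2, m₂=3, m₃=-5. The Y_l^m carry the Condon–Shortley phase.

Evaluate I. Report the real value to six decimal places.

0.138791

Checks pass: Σm=0; 12 even; l₃=5∈[1,7].
(2·4+1)(2·3+1)(2·5+1) = 693
Δ: 2! 6! 4! / 13! → 1/180180
sum: t=0:+1/576 t=1:−1/144 t=2:+1/576 = -1/288
3j²(4 3 5; 0 0 0) = Δ·Π!·Σ² = 20/1001  (sign +1)
sum: t=2:+1/34560 = 1/34560
3j²(4 3 5; 2 3 -5) = Δ·Π!·Σ² = 5/286  (sign +1)
combine: 4πI² = 693·20/1001·5/286 = 450/1859
take √, sign +1: I = 0.13879110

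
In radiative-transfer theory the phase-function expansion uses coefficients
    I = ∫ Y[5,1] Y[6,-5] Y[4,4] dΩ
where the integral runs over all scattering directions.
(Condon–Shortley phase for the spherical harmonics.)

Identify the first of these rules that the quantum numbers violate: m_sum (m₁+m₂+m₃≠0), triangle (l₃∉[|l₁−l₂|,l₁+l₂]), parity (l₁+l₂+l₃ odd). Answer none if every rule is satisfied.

parity

azimuthal sum: 1 − 5 + 4 = 0  ✓
1 ≤ 4 ≤ 11 (triangle on l)  ✓
L = 5 + 6 + 4 = 15 (odd)  ✗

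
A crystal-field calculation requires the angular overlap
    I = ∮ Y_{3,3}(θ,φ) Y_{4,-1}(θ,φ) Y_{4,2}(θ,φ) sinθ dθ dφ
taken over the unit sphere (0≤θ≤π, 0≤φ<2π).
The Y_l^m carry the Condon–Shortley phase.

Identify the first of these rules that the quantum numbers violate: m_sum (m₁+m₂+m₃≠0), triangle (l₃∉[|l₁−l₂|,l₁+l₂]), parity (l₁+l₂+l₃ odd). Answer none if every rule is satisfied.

m₁+m₂+m₃ = 3 − 1 + 2 = 4  ✗
triangle: |3−4|=1 ≤ l₃=4 ≤ 3+4=7
parity: l₁+l₂+l₃ = 11 is odd

m_sum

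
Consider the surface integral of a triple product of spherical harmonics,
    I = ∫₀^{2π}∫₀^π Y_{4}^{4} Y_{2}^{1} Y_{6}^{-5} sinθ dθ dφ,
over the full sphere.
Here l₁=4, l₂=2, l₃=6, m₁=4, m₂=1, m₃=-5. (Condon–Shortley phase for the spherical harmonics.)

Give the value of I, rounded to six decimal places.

Checks pass: Σm=0; 12 even; l₃=6∈[2,6].
(2·4+1)(2·2+1)(2·6+1) = 585
Δ: 0! 8! 4! / 13! → 1/6435
sum: t=0:+1/2304 = 1/2304
3j²(4 2 6; 0 0 0) = Δ·Π!·Σ² = 5/143  (sign +1)
sum: t=0:+1/241920 = 1/241920
3j²(4 2 6; 4 1 -5) = Δ·Π!·Σ² = 1/39  (sign -1)
combine: 4πI² = 585·5/143·1/39 = 75/143
take √, sign -1: I = -0.20429497

-0.204295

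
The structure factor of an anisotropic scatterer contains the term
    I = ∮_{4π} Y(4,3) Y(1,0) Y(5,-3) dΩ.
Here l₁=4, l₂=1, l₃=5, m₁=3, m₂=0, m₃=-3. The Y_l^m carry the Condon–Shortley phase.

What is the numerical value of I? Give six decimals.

Checks pass: Σm=0; 10 even; l₃=5∈[3,5].
(2·4+1)(2·1+1)(2·5+1) = 297
Δ: 0! 8! 2! / 11! → 1/495
sum: t=0:+1/576 = 1/576
3j²(4 1 5; 0 0 0) = Δ·Π!·Σ² = 5/99  (sign -1)
sum: t=0:+1/5040 = 1/5040
3j²(4 1 5; 3 0 -3) = Δ·Π!·Σ² = 16/495  (sign +1)
combine: 4πI² = 297·5/99·16/495 = 16/33
take √, sign -1: I = -0.19642560

-0.196426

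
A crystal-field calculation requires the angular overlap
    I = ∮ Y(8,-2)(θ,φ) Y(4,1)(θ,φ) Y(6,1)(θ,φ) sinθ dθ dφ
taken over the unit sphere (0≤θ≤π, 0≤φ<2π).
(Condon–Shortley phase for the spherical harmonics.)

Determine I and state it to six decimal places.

Rules hold: Σm=0, L=18 even, 4≤6≤12.
N = 17·9·13 = 1989
Δ = 6!·10!·2!/19! = 1/23279256
Racah Σ t=2..4: t=2:+1/1658880 t=3:−1/518400 t=4:+1/1658880 = -1/1382400
⇒ 3j(8 4 6; 0 0 0)² = 504/46189, sgn -1
Racah Σ t=3..5: t=3:−1/2177280 t=4:+1/829440 t=5:−1/3456000 = 199/435456000
⇒ 3j(8 4 6; -2 1 1)² = 39601/3879876, sgn -1
4πI² = N·(3j₀)²·(3jₘ)² = 2138454/9653501
I = +1·√(0.221521/4π) = 0.13277081

0.132771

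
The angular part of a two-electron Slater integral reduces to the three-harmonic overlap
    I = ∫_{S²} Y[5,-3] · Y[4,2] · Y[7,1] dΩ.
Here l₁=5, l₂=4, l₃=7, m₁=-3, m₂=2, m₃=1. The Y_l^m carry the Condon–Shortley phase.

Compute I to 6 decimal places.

Rules hold: Σm=0, L=16 even, 1≤7≤9.
N = 11·9·15 = 1485
Δ = 2!·8!·6!/17! = 1/6126120
Racah Σ t=0..2: t=0:+1/69120 t=1:−1/20736 t=2:+1/69120 = -1/51840
⇒ 3j(5 4 7; 0 0 0)² = 280/21879, sgn +1
Racah Σ t=0..2: t=0:+1/58060800 t=1:−1/604800 t=2:+1/138240 = 13/2322432
⇒ 3j(5 4 7; -3 2 1)² = 1625/94248, sgn +1
4πI² = N·(3j₀)²·(3jₘ)² = 3125/9537
I = +1·√(0.327671/4π) = 0.16147831

0.161478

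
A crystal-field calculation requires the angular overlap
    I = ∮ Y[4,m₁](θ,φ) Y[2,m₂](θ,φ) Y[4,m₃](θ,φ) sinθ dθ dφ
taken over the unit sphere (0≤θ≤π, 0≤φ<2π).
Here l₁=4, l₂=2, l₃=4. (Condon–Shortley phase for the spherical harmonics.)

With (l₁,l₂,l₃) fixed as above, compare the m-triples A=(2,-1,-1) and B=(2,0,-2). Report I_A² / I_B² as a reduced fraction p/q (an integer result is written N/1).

Shared (l₁,l₂,l₃)=(4,2,4): N and (l;000)² cancel in I_A²/I_B².
A: Δ = 2!·6!·2!/11! = 1/13860; Racah Σ t=0..1: t=0:+1/96 t=1:−1/240 = 1/160; ⇒ 3j(4 2 4; 2 -1 -1)² = 27/1540, sgn -1
B: Δ = 2!·6!·2!/11! = 1/13860; Racah Σ t=0..2: t=0:+1/192 t=1:−1/120 t=2:+1/2880 = -1/360; ⇒ 3j(4 2 4; 2 0 -2)² = 16/3465, sgn -1
I_A²/I_B² = (27/1540)/(16/3465) = 243/64

243/64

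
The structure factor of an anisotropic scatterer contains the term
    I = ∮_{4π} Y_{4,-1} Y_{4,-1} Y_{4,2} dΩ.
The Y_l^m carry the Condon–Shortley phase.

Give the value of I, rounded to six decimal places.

0.144370

m-sum 0 ✓  L=12 even ✓  0≤4≤8 ✓
Π(2lᵢ+1) = 9×9×9 = 729
triangle coeff Δ(4,4,4) = 1/450450
Σ_t [0,4]: t=0:+1/13824 t=1:−1/216 t=2:+1/64 t=3:−1/216 t=4:+1/13824 = 5/768
(3j)²=18/1001 [(4 4 4; 0 0 0)], sign=+1
Σ_t [1,3]: t=1:−1/576 t=2:+1/144 t=3:−1/576 = 1/288
(3j)²=20/1001 [(4 4 4; -1 -1 2)], sign=+1
⇒ 4πI² = 262440/1002001
I = (+1)√(262440/1002001/(4π)) = 0.14436968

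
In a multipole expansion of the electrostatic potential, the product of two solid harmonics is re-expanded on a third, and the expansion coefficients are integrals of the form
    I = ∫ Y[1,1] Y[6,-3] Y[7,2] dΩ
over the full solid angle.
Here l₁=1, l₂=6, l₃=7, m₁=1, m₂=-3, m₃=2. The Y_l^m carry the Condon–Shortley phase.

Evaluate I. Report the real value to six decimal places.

m-sum 0 ✓  L=14 even ✓  5≤7≤7 ✓
Π(2lᵢ+1) = 3×13×15 = 585
triangle coeff Δ(1,6,7) = 1/1365
Σ_t [0,0]: t=0:+1/518400 = 1/518400
(3j)²=7/195 [(1 6 7; 0 0 0)], sign=-1
Σ_t [0,0]: t=0:+1/4354560 = 1/4354560
(3j)²=2/273 [(1 6 7; 1 -3 2)], sign=-1
⇒ 4πI² = 2/13
I = (+1)√(2/13/(4π)) = 0.11064668

0.110647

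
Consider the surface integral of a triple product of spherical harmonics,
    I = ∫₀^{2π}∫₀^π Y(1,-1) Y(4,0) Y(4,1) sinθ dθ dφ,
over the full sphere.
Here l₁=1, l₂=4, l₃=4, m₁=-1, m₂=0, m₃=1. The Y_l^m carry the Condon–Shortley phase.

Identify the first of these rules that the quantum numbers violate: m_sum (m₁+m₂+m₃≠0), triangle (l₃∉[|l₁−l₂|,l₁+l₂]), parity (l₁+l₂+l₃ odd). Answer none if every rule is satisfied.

azimuthal sum: -1 + 0 + 1 = 0  ✓
3 ≤ 4 ≤ 5 (triangle on l)  ✓
L = 1 + 4 + 4 = 9 (odd)  ✗

parity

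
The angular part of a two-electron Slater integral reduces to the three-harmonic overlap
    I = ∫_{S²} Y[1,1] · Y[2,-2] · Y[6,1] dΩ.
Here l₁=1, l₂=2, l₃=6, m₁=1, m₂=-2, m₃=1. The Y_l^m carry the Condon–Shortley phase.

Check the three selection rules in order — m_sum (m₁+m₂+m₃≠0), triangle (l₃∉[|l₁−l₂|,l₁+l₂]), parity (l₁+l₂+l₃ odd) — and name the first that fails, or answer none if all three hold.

triangle

azimuthal sum: 1 − 2 + 1 = 0  ✓
1 ≤ 6 ≤ 3 (triangle on l)  ✗
L = 1 + 2 + 6 = 9 (odd)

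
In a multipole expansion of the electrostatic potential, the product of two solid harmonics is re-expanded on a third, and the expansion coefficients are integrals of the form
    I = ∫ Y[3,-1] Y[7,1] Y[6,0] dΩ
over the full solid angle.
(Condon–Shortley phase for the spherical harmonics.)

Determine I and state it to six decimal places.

-0.072239

m-sum 0 ✓  L=16 even ✓  4≤6≤10 ✓
Π(2lᵢ+1) = 7×15×13 = 1365
triangle coeff Δ(3,7,6) = 1/2042040
Σ_t [1,3]: t=1:−1/207360 t=2:+1/57600 t=3:−1/207360 = 1/129600
(3j)²=168/12155 [(3 7 6; 0 0 0)], sign=+1
Σ_t [2,4]: t=2:+1/138240 t=3:−1/86400 t=4:+1/829440 = -13/4147200
(3j)²=13/3740 [(3 7 6; -1 1 0)], sign=-1
⇒ 4πI² = 11466/174845
I = (-1)√(11466/174845/(4π)) = -0.07223945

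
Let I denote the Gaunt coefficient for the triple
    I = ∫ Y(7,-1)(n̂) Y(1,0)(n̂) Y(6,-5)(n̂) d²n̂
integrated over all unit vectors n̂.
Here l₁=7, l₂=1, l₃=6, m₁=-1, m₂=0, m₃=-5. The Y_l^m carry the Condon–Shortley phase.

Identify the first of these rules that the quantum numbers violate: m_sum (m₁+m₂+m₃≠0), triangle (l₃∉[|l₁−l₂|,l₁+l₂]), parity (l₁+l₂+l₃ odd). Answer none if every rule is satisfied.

m_sum

azimuthal sum: -1 + 0 − 5 = -6  ✗
6 ≤ 6 ≤ 8 (triangle on l)
L = 7 + 1 + 6 = 14 (even)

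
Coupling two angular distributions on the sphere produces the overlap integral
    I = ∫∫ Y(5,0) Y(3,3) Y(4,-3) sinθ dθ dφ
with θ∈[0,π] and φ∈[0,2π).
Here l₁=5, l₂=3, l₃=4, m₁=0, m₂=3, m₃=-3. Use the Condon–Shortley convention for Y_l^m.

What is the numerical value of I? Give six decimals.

Rules hold: Σm=0, L=12 even, 2≤4≤8.
N = 11·7·9 = 693
Δ = 4!·6!·2!/13! = 1/180180
Racah Σ t=1..3: t=1:−1/576 t=2:+1/144 t=3:−1/576 = 1/288
⇒ 3j(5 3 4; 0 0 0)² = 20/1001, sgn +1
Racah Σ t=4..4: t=4:+1/5760 = 1/5760
⇒ 3j(5 3 4; 0 3 -3)² = 5/572, sgn -1
4πI² = N·(3j₀)²·(3jₘ)² = 225/1859
I = -1·√(0.121033/4π) = -0.09814013

-0.098140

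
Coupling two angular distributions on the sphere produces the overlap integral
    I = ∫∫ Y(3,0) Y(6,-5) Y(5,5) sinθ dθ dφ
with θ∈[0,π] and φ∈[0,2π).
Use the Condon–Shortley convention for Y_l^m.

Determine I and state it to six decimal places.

0.207001

m-sum 0 ✓  L=14 even ✓  3≤5≤9 ✓
Π(2lᵢ+1) = 7×13×11 = 1001
triangle coeff Δ(3,6,5) = 1/675675
Σ_t [1,3]: t=1:−1/8640 t=2:+1/2304 t=3:−1/8640 = 7/34560
(3j)²=7/429 [(3 6 5; 0 0 0)], sign=-1
Σ_t [1,1]: t=1:−1/483840 = -1/483840
(3j)²=3/91 [(3 6 5; 0 -5 5)], sign=-1
⇒ 4πI² = 7/13
I = (+1)√(7/13/(4π)) = 0.20700098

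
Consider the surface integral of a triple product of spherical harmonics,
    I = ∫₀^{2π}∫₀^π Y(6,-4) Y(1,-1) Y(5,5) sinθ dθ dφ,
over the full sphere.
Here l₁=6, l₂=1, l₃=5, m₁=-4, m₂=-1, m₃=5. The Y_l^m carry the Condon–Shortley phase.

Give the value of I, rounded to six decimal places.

0.040859

Rules hold: Σm=0, L=12 even, 5≤5≤7.
N = 13·3·11 = 429
Δ = 2!·10!·0!/13! = 1/858
Racah Σ t=1..1: t=1:−1/14400 = -1/14400
⇒ 3j(6 1 5; 0 0 0)² = 6/143, sgn +1
Racah Σ t=0..0: t=0:+1/7257600 = 1/7257600
⇒ 3j(6 1 5; -4 -1 5)² = 1/858, sgn +1
4πI² = N·(3j₀)²·(3jₘ)² = 3/143
I = +1·√(0.020979/4π) = 0.04085899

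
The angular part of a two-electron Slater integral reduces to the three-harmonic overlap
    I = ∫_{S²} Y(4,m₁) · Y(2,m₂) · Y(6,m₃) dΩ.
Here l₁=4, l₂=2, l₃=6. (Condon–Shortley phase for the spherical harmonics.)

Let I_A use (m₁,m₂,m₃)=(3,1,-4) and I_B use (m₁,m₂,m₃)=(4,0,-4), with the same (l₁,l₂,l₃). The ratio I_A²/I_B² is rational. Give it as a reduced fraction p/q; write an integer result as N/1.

16/3

l's match ⇒ only the (l;m) 3-j factors differ between A and B.
A: triangle coeff Δ(4,2,6) = 1/6435; Σ_t [0,0]: t=0:+1/30240 = 1/30240; (3j)²=16/429 [(4 2 6; 3 1 -4)], sign=+1
B: triangle coeff Δ(4,2,6) = 1/6435; Σ_t [0,0]: t=0:+1/161280 = 1/161280; (3j)²=1/143 [(4 2 6; 4 0 -4)], sign=+1
I_A²/I_B² = (16/429)/(1/143) = 16/3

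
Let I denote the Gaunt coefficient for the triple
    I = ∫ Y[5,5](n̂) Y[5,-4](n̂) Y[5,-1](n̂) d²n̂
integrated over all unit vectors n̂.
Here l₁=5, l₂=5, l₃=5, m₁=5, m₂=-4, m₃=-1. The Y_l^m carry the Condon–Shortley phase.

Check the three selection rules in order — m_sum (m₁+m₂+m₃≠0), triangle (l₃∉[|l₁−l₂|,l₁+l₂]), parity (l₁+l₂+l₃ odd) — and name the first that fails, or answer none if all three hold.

azimuthal sum: 5 − 4 − 1 = 0  ✓
0 ≤ 5 ≤ 10 (triangle on l)  ✓
L = 5 + 5 + 5 = 15 (odd)  ✗

parity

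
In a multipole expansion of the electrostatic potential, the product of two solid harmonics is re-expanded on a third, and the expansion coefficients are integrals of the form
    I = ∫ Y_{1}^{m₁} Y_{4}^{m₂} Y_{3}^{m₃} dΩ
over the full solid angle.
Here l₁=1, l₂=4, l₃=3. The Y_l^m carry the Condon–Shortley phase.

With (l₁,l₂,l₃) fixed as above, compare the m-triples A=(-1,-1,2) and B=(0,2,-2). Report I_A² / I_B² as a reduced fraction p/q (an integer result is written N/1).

1/4

Same 1,4,3: normalisation and zero-m 3j drop out of the ratio.
A: Δ: 2! 0! 6! / 9! → 1/252; sum: t=2:+1/240 = 1/240; 3j²(1 4 3; -1 -1 2) = Δ·Π!·Σ² = 1/84  (sign -1)
B: Δ: 2! 0! 6! / 9! → 1/252; sum: t=1:−1/120 = -1/120; 3j²(1 4 3; 0 2 -2) = Δ·Π!·Σ² = 1/21  (sign +1)
I_A²/I_B² = (1/84)/(1/21) = 1/4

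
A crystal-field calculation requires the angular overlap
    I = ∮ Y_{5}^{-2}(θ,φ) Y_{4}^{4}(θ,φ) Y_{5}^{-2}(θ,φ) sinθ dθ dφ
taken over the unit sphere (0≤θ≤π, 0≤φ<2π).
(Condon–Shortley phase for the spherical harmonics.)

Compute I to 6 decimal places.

0.181552

Checks pass: Σm=0; 14 even; l₃=5∈[1,9].
(2·5+1)(2·4+1)(2·5+1) = 1089
Δ: 4! 6! 4! / 15! → 1/3153150
sum: t=0:+1/69120 t=1:−1/1728 t=2:+1/576 t=3:−1/1728 t=4:+1/69120 = 7/11520
3j²(5 4 5; 0 0 0) = Δ·Π!·Σ² = 2/143  (sign -1)
sum: t=4:+1/20736 = 1/20736
3j²(5 4 5; -2 4 -2) = Δ·Π!·Σ² = 35/1287  (sign -1)
combine: 4πI² = 1089·2/143·35/1287 = 70/169
take √, sign +1: I = 0.18155187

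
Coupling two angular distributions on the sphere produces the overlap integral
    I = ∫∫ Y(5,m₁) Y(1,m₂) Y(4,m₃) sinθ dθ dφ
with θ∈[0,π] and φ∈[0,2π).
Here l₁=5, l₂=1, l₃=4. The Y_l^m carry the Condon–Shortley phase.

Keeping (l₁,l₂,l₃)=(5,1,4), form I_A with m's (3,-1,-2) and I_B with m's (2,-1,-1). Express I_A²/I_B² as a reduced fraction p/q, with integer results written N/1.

4/3

l's match ⇒ only the (l;m) 3-j factors differ between A and B.
A: triangle coeff Δ(5,1,4) = 1/495; Σ_t [0,0]: t=0:+1/2880 = 1/2880; (3j)²=28/495 [(5 1 4; 3 -1 -2)], sign=+1
B: triangle coeff Δ(5,1,4) = 1/495; Σ_t [0,0]: t=0:+1/1440 = 1/1440; (3j)²=7/165 [(5 1 4; 2 -1 -1)], sign=-1
I_A²/I_B² = (28/495)/(7/165) = 4/3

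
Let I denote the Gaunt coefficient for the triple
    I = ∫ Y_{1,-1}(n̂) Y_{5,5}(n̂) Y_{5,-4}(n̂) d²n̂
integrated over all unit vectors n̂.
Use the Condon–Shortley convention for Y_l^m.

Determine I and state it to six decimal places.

l₁+l₂+l₃=11 is odd: 3j(l;000)=0 ⇒ I=0

0.000000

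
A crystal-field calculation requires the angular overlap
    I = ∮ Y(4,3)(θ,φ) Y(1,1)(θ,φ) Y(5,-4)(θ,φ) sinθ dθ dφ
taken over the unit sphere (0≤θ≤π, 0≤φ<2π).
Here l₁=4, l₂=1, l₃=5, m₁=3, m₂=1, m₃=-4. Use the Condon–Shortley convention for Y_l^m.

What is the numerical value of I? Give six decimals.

m-sum 0 ✓  L=10 even ✓  3≤5≤5 ✓
Π(2lᵢ+1) = 9×3×11 = 297
triangle coeff Δ(4,1,5) = 1/495
Σ_t [0,0]: t=0:+1/576 = 1/576
(3j)²=5/99 [(4 1 5; 0 0 0)], sign=-1
Σ_t [0,0]: t=0:+1/10080 = 1/10080
(3j)²=4/55 [(4 1 5; 3 1 -4)], sign=-1
⇒ 4πI² = 12/11
I = (+1)√(12/11/(4π)) = 0.29463840

0.294638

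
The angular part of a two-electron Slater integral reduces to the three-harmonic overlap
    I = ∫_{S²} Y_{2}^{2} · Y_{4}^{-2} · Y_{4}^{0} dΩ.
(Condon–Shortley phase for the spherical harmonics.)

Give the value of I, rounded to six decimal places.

m-sum 0 ✓  L=10 even ✓  2≤4≤6 ✓
Π(2lᵢ+1) = 5×9×9 = 405
triangle coeff Δ(2,4,4) = 1/13860
Σ_t [0,2]: t=0:+1/192 t=1:−1/36 t=2:+1/192 = -5/288
(3j)²=20/693 [(2 4 4; 0 0 0)], sign=-1
Σ_t [0,0]: t=0:+1/192 = 1/192
(3j)²=3/77 [(2 4 4; 2 -2 0)], sign=+1
⇒ 4πI² = 2700/5929
I = (-1)√(2700/5929/(4π)) = -0.19036462

-0.190365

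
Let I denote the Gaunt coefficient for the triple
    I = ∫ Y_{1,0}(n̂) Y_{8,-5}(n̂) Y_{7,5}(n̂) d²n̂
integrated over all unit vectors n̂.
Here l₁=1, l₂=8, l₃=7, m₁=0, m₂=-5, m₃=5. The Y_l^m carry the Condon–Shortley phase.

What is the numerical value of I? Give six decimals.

-0.191081

Checks pass: Σm=0; 16 even; l₃=7∈[7,9].
(2·1+1)(2·8+1)(2·7+1) = 765
Δ: 2! 0! 14! / 17! → 1/2040
sum: t=1:−1/25401600 = -1/25401600
3j²(1 8 7; 0 0 0) = Δ·Π!·Σ² = 8/255  (sign +1)
sum: t=1:−1/958003200 = -1/958003200
3j²(1 8 7; 0 -5 5) = Δ·Π!·Σ² = 13/680  (sign -1)
combine: 4πI² = 765·8/255·13/680 = 39/85
take √, sign -1: I = -0.19108118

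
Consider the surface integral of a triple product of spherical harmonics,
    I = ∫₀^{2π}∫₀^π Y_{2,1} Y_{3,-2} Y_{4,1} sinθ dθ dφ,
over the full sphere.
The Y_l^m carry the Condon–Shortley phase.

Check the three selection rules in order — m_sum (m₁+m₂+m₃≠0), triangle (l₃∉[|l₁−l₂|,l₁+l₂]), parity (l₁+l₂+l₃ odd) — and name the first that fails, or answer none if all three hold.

parity

m₁+m₂+m₃ = 1 − 2 + 1 = 0  ✓
triangle: |2−3|=1 ≤ l₃=4 ≤ 2+3=5  ✓
parity: l₁+l₂+l₃ = 9 is odd  ✗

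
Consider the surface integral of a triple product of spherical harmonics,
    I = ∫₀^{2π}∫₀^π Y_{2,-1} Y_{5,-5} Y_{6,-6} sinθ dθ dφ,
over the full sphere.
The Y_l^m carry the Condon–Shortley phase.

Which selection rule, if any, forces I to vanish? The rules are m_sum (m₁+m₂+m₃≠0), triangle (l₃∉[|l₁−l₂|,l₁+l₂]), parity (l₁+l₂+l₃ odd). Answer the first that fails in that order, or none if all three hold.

m_sum

m₁+m₂+m₃ = -1 − 5 − 6 = -12  ✗
triangle: |2−5|=3 ≤ l₃=6 ≤ 2+5=7
parity: l₁+l₂+l₃ = 13 is odd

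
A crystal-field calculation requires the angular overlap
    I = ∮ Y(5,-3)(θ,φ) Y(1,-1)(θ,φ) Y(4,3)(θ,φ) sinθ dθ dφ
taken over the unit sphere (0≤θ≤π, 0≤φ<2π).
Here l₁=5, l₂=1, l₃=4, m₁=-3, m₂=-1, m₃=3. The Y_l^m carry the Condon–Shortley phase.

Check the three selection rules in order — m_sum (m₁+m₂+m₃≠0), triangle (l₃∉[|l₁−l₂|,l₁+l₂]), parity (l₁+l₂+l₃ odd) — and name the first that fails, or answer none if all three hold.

azimuthal sum: -3 − 1 + 3 = -1  ✗
4 ≤ 4 ≤ 6 (triangle on l)
L = 5 + 1 + 4 = 10 (even)

m_sum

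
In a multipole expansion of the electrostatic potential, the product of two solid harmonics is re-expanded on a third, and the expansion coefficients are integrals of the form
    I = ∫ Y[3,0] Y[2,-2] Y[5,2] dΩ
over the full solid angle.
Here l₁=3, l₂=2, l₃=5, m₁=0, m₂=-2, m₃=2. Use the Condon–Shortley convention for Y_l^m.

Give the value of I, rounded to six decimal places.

Rules hold: Σm=0, L=10 even, 1≤5≤5.
N = 7·5·11 = 385
Δ = 0!·6!·4!/11! = 1/2310
Racah Σ t=0..0: t=0:+1/144 = 1/144
⇒ 3j(3 2 5; 0 0 0)² = 10/231, sgn -1
Racah Σ t=0..0: t=0:+1/864 = 1/864
⇒ 3j(3 2 5; 0 -2 2)² = 1/66, sgn -1
4πI² = N·(3j₀)²·(3jₘ)² = 25/99
I = +1·√(0.252525/4π) = 0.14175797

0.141758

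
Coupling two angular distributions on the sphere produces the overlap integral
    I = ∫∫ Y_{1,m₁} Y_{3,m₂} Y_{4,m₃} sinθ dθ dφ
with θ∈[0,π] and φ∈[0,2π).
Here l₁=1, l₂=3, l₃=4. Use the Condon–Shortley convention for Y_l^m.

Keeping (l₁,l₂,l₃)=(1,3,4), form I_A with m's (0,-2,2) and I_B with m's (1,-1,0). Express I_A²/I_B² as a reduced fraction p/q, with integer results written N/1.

l's match ⇒ only the (l;m) 3-j factors differ between A and B.
A: triangle coeff Δ(1,3,4) = 1/252; Σ_t [0,0]: t=0:+1/120 = 1/120; (3j)²=1/21 [(1 3 4; 0 -2 2)], sign=+1
B: triangle coeff Δ(1,3,4) = 1/252; Σ_t [0,0]: t=0:+1/96 = 1/96; (3j)²=1/42 [(1 3 4; 1 -1 0)], sign=+1
I_A²/I_B² = (1/21)/(1/42) = 2/1

2/1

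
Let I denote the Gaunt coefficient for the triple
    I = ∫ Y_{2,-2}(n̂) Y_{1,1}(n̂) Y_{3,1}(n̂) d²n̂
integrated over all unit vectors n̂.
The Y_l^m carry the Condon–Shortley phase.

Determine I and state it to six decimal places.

-0.082589

m-sum 0 ✓  L=6 even ✓  1≤3≤3 ✓
Π(2lᵢ+1) = 5×3×7 = 105
triangle coeff Δ(2,1,3) = 1/105
Σ_t [0,0]: t=0:+1/4 = 1/4
(3j)²=3/35 [(2 1 3; 0 0 0)], sign=-1
Σ_t [0,0]: t=0:+1/48 = 1/48
(3j)²=1/105 [(2 1 3; -2 1 1)], sign=+1
⇒ 4πI² = 3/35
I = (-1)√(3/35/(4π)) = -0.08258890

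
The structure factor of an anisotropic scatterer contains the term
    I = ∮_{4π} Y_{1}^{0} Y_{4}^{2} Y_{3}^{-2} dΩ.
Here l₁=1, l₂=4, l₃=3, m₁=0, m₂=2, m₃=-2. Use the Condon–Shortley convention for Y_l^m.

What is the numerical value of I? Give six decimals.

Checks pass: Σm=0; 8 even; l₃=3∈[3,5].
(2·1+1)(2·4+1)(2·3+1) = 189
Δ: 2! 0! 6! / 9! → 1/252
sum: t=1:−1/36 = -1/36
3j²(1 4 3; 0 0 0) = Δ·Π!·Σ² = 4/63  (sign +1)
sum: t=1:−1/120 = -1/120
3j²(1 4 3; 0 2 -2) = Δ·Π!·Σ² = 1/21  (sign +1)
combine: 4πI² = 189·4/63·1/21 = 4/7
take √, sign +1: I = 0.21324362

0.213244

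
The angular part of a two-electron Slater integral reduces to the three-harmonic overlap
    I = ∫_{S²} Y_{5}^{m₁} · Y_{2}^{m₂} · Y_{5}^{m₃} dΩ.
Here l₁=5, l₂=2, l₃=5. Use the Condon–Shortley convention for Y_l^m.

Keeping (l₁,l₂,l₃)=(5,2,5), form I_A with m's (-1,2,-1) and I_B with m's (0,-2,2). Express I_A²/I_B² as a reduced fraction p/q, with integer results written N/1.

l's match ⇒ only the (l;m) 3-j factors differ between A and B.
A: triangle coeff Δ(5,2,5) = 1/38610; Σ_t [2,2]: t=2:+1/2304 = 1/2304; (3j)²=5/143 [(5 2 5; -1 2 -1)], sign=+1
B: triangle coeff Δ(5,2,5) = 1/38610; Σ_t [0,0]: t=0:+1/2880 = 1/2880; (3j)²=14/429 [(5 2 5; 0 -2 2)], sign=-1
I_A²/I_B² = (5/143)/(14/429) = 15/14

15/14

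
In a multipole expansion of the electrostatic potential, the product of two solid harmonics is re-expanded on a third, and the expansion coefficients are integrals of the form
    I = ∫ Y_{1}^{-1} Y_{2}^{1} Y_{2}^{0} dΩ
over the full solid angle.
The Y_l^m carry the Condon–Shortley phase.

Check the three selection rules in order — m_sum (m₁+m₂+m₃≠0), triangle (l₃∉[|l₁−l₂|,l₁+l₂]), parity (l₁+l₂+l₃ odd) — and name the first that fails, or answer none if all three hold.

parity

m₁+m₂+m₃ = -1 + 1 + 0 = 0  ✓
triangle: |1−2|=1 ≤ l₃=2 ≤ 1+2=3  ✓
parity: l₁+l₂+l₃ = 5 is odd  ✗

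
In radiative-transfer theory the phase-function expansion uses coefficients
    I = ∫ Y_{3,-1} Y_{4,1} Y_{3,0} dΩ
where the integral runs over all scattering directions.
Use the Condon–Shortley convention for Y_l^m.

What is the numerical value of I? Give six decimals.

Checks pass: Σm=0; 10 even; l₃=3∈[1,7].
(2·3+1)(2·4+1)(2·3+1) = 441
Δ: 4! 2! 4! / 11! → 1/34650
sum: t=1:−1/72 t=2:+1/16 t=3:−1/72 = 5/144
3j²(3 4 3; 0 0 0) = Δ·Π!·Σ² = 2/77  (sign -1)
sum: t=2:+1/48 t=3:−1/24 t=4:+1/288 = -5/288
3j²(3 4 3; -1 1 0) = Δ·Π!·Σ² = 5/462  (sign +1)
combine: 4πI² = 441·2/77·5/462 = 15/121
take √, sign -1: I = -0.09932258

-0.099323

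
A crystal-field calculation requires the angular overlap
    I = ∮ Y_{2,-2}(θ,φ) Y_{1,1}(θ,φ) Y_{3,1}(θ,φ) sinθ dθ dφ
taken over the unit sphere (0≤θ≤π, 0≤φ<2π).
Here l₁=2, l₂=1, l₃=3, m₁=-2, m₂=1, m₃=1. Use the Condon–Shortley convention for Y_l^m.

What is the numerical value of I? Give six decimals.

m-sum 0 ✓  L=6 even ✓  1≤3≤3 ✓
Π(2lᵢ+1) = 5×3×7 = 105
triangle coeff Δ(2,1,3) = 1/105
Σ_t [0,0]: t=0:+1/4 = 1/4
(3j)²=3/35 [(2 1 3; 0 0 0)], sign=-1
Σ_t [0,0]: t=0:+1/48 = 1/48
(3j)²=1/105 [(2 1 3; -2 1 1)], sign=+1
⇒ 4πI² = 3/35
I = (-1)√(3/35/(4π)) = -0.08258890

-0.082589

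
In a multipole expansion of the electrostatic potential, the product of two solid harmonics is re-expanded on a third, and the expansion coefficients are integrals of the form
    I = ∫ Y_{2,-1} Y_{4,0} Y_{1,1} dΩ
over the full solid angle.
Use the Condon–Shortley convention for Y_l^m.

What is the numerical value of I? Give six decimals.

0.000000

triangle: need 2≤l₃≤6, have 1; I=0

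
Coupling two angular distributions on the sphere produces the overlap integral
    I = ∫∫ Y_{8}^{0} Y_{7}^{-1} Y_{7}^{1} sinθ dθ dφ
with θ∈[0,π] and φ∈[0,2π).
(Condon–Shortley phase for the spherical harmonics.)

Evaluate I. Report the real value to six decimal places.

m-sum 0 ✓  L=22 even ✓  1≤7≤15 ✓
Π(2lᵢ+1) = 17×15×15 = 3825
triangle coeff Δ(8,7,7) = 1/22086194130
Σ_t [1,7]: t=1:−1/18289152000 t=2:+1/248832000 t=3:−1/24883200 t=4:+1/11943936 t=5:−1/24883200 t=6:+1/248832000 t=7:−1/18289152000 = 11/975421440
(3j)²=1750/289731 [(8 7 7; 0 0 0)], sign=-1
Σ_t [0,6]: t=0:+1/1170505728000 t=1:−1/3048192000 t=2:+1/99532800 t=3:−1/18662400 t=4:+1/15925248 t=5:−1/62208000 t=6:+1/1492992000 = 11/3121348608
(3j)²=3125/4056234 [(8 7 7; 0 -1 1)], sign=+1
⇒ 4πI² = 9765625/548653937
I = (-1)√(9765625/548653937/(4π)) = -0.03763534

-0.037635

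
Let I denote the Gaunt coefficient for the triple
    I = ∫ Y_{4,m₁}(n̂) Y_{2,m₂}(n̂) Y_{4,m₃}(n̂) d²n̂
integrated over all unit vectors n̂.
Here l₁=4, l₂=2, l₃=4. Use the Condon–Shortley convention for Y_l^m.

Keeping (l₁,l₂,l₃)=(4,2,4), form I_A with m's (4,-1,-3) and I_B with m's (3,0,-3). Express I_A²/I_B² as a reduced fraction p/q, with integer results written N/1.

Same 4,2,4: normalisation and zero-m 3j drop out of the ratio.
A: Δ: 2! 6! 2! / 11! → 1/13860; sum: t=0:+1/1440 = 1/1440; 3j²(4 2 4; 4 -1 -3) = Δ·Π!·Σ² = 7/165  (sign -1)
B: Δ: 2! 6! 2! / 11! → 1/13860; sum: t=0:+1/480 t=1:−1/720 = 1/1440; 3j²(4 2 4; 3 0 -3) = Δ·Π!·Σ² = 7/1980  (sign -1)
I_A²/I_B² = (7/165)/(7/1980) = 12/1

12/1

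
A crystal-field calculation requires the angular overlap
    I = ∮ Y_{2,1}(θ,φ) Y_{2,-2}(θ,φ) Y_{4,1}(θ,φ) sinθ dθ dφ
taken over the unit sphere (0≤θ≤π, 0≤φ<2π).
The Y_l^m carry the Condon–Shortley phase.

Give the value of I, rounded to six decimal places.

-0.090112

Rules hold: Σm=0, L=8 even, 0≤4≤4.
N = 5·5·9 = 225
Δ = 0!·4!·4!/9! = 1/630
Racah Σ t=0..0: t=0:+1/16 = 1/16
⇒ 3j(2 2 4; 0 0 0)² = 2/35, sgn +1
Racah Σ t=0..0: t=0:+1/144 = 1/144
⇒ 3j(2 2 4; 1 -2 1)² = 1/126, sgn -1
4πI² = N·(3j₀)²·(3jₘ)² = 5/49
I = -1·√(0.102041/4π) = -0.09011188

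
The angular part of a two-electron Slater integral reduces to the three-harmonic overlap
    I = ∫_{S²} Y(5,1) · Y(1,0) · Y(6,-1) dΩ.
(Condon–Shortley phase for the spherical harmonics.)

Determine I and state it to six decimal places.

Rules hold: Σm=0, L=12 even, 4≤6≤6.
N = 11·3·13 = 429
Δ = 0!·10!·2!/13! = 1/858
Racah Σ t=0..0: t=0:+1/14400 = 1/14400
⇒ 3j(5 1 6; 0 0 0)² = 6/143, sgn +1
Racah Σ t=0..0: t=0:+1/17280 = 1/17280
⇒ 3j(5 1 6; 1 0 -1)² = 35/858, sgn -1
4πI² = N·(3j₀)²·(3jₘ)² = 105/143
I = -1·√(0.734266/4π) = -0.24172507

-0.241725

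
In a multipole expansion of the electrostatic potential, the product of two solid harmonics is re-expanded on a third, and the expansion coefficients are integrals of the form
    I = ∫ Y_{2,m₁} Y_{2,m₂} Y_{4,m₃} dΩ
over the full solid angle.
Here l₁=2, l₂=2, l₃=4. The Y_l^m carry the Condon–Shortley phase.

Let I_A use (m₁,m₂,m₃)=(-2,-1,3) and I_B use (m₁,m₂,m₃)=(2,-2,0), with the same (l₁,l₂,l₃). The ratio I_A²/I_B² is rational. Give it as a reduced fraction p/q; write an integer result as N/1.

Same 2,2,4: normalisation and zero-m 3j drop out of the ratio.
A: Δ: 0! 4! 4! / 9! → 1/630; sum: t=0:+1/144 = 1/144; 3j²(2 2 4; -2 -1 3) = Δ·Π!·Σ² = 1/18  (sign -1)
B: Δ: 0! 4! 4! / 9! → 1/630; sum: t=0:+1/576 = 1/576; 3j²(2 2 4; 2 -2 0) = Δ·Π!·Σ² = 1/630  (sign +1)
I_A²/I_B² = (1/18)/(1/630) = 35/1

35/1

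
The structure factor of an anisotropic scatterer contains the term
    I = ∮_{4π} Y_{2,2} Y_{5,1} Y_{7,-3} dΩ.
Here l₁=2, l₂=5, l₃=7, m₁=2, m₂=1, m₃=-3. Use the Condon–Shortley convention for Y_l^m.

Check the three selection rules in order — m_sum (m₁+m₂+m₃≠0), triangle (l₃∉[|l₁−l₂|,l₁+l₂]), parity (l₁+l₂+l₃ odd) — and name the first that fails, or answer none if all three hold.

none

Σmᵢ = 0  ✓
l₃∈[|l₁−l₂|,l₁+l₂]=[3,7], have l₃=7  ✓
Σlᵢ = 14 ⇒ even  ✓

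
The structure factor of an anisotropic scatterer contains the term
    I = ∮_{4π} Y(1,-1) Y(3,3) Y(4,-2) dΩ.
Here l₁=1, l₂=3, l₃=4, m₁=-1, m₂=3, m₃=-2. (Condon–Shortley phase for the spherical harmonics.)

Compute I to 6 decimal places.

0.061558

Rules hold: Σm=0, L=8 even, 2≤4≤4.
N = 3·7·9 = 189
Δ = 0!·2!·6!/9! = 1/252
Racah Σ t=0..0: t=0:+1/36 = 1/36
⇒ 3j(1 3 4; 0 0 0)² = 4/63, sgn +1
Racah Σ t=0..0: t=0:+1/1440 = 1/1440
⇒ 3j(1 3 4; -1 3 -2)² = 1/252, sgn +1
4πI² = N·(3j₀)²·(3jₘ)² = 1/21
I = +1·√(0.047619/4π) = 0.06155813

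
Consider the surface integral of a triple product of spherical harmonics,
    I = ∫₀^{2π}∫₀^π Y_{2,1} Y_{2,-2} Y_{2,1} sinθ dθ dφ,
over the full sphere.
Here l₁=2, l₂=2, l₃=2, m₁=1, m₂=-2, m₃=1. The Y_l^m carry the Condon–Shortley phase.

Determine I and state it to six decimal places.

0.220728

Rules hold: Σm=0, L=6 even, 0≤2≤4.
N = 5·5·5 = 125
Δ = 2!·2!·2!/7! = 1/630
Racah Σ t=0..2: t=0:+1/8 t=1:−1/1 t=2:+1/8 = -3/4
⇒ 3j(2 2 2; 0 0 0)² = 2/35, sgn -1
Racah Σ t=0..0: t=0:+1/4 = 1/4
⇒ 3j(2 2 2; 1 -2 1)² = 3/35, sgn -1
4πI² = N·(3j₀)²·(3jₘ)² = 30/49
I = +1·√(0.612245/4π) = 0.22072812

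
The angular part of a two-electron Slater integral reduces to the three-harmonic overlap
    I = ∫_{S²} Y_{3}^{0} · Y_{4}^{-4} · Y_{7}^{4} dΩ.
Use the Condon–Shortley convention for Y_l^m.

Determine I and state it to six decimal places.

0.086551

Checks pass: Σm=0; 14 even; l₃=7∈[1,7].
(2·3+1)(2·4+1)(2·7+1) = 945
Δ: 0! 6! 8! / 15! → 1/45045
sum: t=0:+1/20736 = 1/20736
3j²(3 4 7; 0 0 0) = Δ·Π!·Σ² = 35/1287  (sign -1)
sum: t=0:+1/1451520 = 1/1451520
3j²(3 4 7; 0 -4 4) = Δ·Π!·Σ² = 1/273  (sign -1)
combine: 4πI² = 945·35/1287·1/273 = 175/1859
take √, sign +1: I = 0.08655146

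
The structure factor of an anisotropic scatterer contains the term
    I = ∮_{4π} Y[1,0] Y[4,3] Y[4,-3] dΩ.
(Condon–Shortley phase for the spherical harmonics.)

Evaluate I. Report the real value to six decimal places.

0.000000

L=9 odd ⇒ parity kills the (l;000) factor ⇒ I = 0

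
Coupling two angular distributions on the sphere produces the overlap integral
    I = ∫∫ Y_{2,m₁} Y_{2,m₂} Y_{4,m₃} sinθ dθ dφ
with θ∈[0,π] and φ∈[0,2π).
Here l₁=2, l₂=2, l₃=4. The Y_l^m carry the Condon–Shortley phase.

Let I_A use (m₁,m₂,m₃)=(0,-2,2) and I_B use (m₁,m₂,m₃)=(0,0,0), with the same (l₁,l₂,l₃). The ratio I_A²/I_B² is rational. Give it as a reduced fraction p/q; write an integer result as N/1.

l's match ⇒ only the (l;m) 3-j factors differ between A and B.
A: triangle coeff Δ(2,2,4) = 1/630; Σ_t [0,0]: t=0:+1/96 = 1/96; (3j)²=1/42 [(2 2 4; 0 -2 2)], sign=+1
B: triangle coeff Δ(2,2,4) = 1/630; Σ_t [0,0]: t=0:+1/16 = 1/16; (3j)²=2/35 [(2 2 4; 0 0 0)], sign=+1
I_A²/I_B² = (1/42)/(2/35) = 5/12

5/12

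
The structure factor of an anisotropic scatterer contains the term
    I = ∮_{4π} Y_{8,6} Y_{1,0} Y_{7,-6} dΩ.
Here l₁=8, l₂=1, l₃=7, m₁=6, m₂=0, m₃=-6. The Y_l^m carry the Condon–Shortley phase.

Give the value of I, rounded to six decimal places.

Checks pass: Σm=0; 16 even; l₃=7∈[7,9].
(2·8+1)(2·1+1)(2·7+1) = 765
Δ: 2! 14! 0! / 17! → 1/2040
sum: t=1:−1/25401600 = -1/25401600
3j²(8 1 7; 0 0 0) = Δ·Π!·Σ² = 8/255  (sign +1)
sum: t=1:−1/6227020800 = -1/6227020800
3j²(8 1 7; 6 0 -6) = Δ·Π!·Σ² = 7/510  (sign +1)
combine: 4πI² = 765·8/255·7/510 = 28/85
take √, sign +1: I = 0.16190663

0.161907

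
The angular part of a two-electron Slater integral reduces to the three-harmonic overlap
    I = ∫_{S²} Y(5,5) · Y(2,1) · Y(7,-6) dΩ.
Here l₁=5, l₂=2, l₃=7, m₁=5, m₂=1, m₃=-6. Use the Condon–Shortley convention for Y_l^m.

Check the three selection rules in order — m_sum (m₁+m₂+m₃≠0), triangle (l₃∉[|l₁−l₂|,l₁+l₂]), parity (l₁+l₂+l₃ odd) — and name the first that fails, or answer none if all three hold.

none

azimuthal sum: 5 + 1 − 6 = 0  ✓
3 ≤ 7 ≤ 7 (triangle on l)  ✓
L = 5 + 2 + 7 = 14 (even)  ✓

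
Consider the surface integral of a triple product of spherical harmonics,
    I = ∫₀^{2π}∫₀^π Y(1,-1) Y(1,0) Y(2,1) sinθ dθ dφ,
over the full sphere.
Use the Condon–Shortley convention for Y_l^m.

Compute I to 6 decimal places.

-0.218510

Checks pass: Σm=0; 4 even; l₃=2∈[0,2].
(2·1+1)(2·1+1)(2·2+1) = 45
Δ: 0! 2! 2! / 5! → 1/30
sum: t=0:+1/1 = 1/1
3j²(1 1 2; 0 0 0) = Δ·Π!·Σ² = 2/15  (sign +1)
sum: t=0:+1/2 = 1/2
3j²(1 1 2; -1 0 1) = Δ·Π!·Σ² = 1/10  (sign -1)
combine: 4πI² = 45·2/15·1/10 = 3/5
take √, sign -1: I = -0.21850969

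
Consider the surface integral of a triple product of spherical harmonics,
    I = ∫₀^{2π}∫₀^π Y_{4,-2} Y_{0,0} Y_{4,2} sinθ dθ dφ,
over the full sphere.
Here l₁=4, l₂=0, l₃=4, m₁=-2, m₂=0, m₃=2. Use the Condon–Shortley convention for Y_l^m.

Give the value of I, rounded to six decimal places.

Rules hold: Σm=0, L=8 even, 4≤4≤4.
N = 9·1·9 = 81
Δ = 0!·8!·0!/9! = 1/9
Racah Σ t=0..0: t=0:+1/576 = 1/576
⇒ 3j(4 0 4; 0 0 0)² = 1/9, sgn +1
Racah Σ t=0..0: t=0:+1/1440 = 1/1440
⇒ 3j(4 0 4; -2 0 2)² = 1/9, sgn +1
4πI² = N·(3j₀)²·(3jₘ)² = 1/1
I = +1·√(1/4π) = 0.28209479

0.282095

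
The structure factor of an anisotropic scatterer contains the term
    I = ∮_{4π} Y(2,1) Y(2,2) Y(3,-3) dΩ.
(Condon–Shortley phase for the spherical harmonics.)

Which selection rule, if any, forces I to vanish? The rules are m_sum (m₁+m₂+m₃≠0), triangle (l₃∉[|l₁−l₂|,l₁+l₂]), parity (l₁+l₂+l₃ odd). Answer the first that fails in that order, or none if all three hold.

Σmᵢ = 0  ✓
l₃∈[|l₁−l₂|,l₁+l₂]=[0,4], have l₃=3  ✓
Σlᵢ = 7 ⇒ odd  ✗

parity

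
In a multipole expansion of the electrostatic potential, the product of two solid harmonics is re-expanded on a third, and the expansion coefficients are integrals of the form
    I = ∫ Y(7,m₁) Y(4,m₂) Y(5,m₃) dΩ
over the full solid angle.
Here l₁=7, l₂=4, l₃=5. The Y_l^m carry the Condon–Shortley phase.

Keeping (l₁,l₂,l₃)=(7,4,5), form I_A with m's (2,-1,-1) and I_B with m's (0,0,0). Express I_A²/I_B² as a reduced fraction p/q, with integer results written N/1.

225/224

l's match ⇒ only the (l;m) 3-j factors differ between A and B.
A: triangle coeff Δ(7,4,5) = 1/6126120; Σ_t [1,3]: t=1:−1/138240 t=2:+1/34560 t=3:−1/103680 = 1/82944; (3j)²=125/9724 [(7 4 5; 2 -1 -1)], sign=+1
B: triangle coeff Δ(7,4,5) = 1/6126120; Σ_t [2,4]: t=2:+1/69120 t=3:−1/20736 t=4:+1/69120 = -1/51840; (3j)²=280/21879 [(7 4 5; 0 0 0)], sign=+1
I_A²/I_B² = (125/9724)/(280/21879) = 225/224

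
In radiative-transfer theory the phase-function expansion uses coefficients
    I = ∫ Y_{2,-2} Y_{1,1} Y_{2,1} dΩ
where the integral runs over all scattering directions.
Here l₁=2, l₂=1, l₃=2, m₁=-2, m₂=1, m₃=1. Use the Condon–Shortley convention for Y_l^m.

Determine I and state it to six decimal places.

l₁+l₂+l₃=5 is odd: 3j(l;000)=0 ⇒ I=0

0.000000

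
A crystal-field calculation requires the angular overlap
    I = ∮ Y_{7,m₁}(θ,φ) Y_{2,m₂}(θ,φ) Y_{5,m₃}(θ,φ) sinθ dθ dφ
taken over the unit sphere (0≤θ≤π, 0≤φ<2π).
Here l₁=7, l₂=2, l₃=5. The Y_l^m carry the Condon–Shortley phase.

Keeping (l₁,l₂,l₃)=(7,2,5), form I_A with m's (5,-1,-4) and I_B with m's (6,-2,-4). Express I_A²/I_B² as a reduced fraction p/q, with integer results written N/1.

Shared (l₁,l₂,l₃)=(7,2,5): N and (l;000)² cancel in I_A²/I_B².
A: Δ = 4!·10!·0!/15! = 1/15015; Racah Σ t=1..1: t=1:−1/2177280 = -1/2177280; ⇒ 3j(7 2 5; 5 -1 -4)² = 8/273, sgn +1
B: Δ = 4!·10!·0!/15! = 1/15015; Racah Σ t=0..0: t=0:+1/8709120 = 1/8709120; ⇒ 3j(7 2 5; 6 -2 -4)² = 1/21, sgn -1
I_A²/I_B² = (8/273)/(1/21) = 8/13

8/13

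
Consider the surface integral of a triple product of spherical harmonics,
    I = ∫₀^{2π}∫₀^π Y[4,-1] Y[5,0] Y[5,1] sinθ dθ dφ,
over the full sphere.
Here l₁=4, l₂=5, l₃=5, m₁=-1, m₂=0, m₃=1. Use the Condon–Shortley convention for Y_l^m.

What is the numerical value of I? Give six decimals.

-0.053153

Checks pass: Σm=0; 14 even; l₃=5∈[1,9].
(2·4+1)(2·5+1)(2·5+1) = 1089
Δ: 4! 4! 6! / 15! → 1/3153150
sum: t=0:+1/69120 t=1:−1/1728 t=2:+1/576 t=3:−1/1728 t=4:+1/69120 = 7/11520
3j²(4 5 5; 0 0 0) = Δ·Π!·Σ² = 2/143  (sign -1)
sum: t=1:−1/6912 t=2:+1/864 t=3:−1/1152 t=4:+1/17280 = 7/34560
3j²(4 5 5; -1 0 1) = Δ·Π!·Σ² = 1/429  (sign +1)
combine: 4πI² = 1089·2/143·1/429 = 6/169
take √, sign -1: I = -0.05315295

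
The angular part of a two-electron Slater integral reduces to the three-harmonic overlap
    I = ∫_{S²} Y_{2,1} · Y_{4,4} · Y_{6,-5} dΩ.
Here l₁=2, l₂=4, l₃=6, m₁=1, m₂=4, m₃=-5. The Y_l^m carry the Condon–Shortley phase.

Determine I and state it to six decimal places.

-0.204295

Rules hold: Σm=0, L=12 even, 2≤6≤6.
N = 5·9·13 = 585
Δ = 0!·4!·8!/13! = 1/6435
Racah Σ t=0..0: t=0:+1/2304 = 1/2304
⇒ 3j(2 4 6; 0 0 0)² = 5/143, sgn +1
Racah Σ t=0..0: t=0:+1/241920 = 1/241920
⇒ 3j(2 4 6; 1 4 -5)² = 1/39, sgn -1
4πI² = N·(3j₀)²·(3jₘ)² = 75/143
I = -1·√(0.524476/4π) = -0.20429497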